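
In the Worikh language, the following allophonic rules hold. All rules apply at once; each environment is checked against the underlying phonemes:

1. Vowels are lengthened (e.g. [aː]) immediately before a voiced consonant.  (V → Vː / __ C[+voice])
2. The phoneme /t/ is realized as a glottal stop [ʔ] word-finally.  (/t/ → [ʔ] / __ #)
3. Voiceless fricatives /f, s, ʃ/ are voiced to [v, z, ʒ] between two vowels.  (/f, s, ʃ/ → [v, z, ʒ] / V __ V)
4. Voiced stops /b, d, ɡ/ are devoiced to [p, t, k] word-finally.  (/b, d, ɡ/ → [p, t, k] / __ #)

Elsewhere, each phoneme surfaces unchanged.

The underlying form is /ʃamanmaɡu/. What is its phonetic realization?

/ʃ/ (word-initial): rule 3 targets it, but not between two vowels → unchanged [ʃ].
/a/ (between /ʃ/ and /m/) occurs before a voiced consonant → [aː] by rule 1.
/m/ — not in any rule's target class → [m].
Rule 1 applies to /a/ (between /m/ and /n/: before a voiced consonant) → [aː].
/n/ stays [n].
/m/ (between /n/ and /a/) is unaffected → [m].
/a/ — between /m/ and /ɡ/, before a voiced consonant — surfaces as [aː] (rule 1).
/ɡ/ (between /a/ and /u/) is in the target of rule 4 but the environment (word-finally) is not met → [ɡ].
/u/ (word-final) fails the environment for rule 1, so it stays [u].

[ʃaːmaːnmaːɡu]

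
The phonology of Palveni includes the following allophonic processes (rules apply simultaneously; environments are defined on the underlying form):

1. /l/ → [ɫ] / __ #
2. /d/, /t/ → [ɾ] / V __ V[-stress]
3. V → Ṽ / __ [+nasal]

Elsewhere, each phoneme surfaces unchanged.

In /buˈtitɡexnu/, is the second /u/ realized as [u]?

/u/ (word-final) fails the environment for rule 3, so it stays [u].
The actual realization is [u], which matches [u].

Yes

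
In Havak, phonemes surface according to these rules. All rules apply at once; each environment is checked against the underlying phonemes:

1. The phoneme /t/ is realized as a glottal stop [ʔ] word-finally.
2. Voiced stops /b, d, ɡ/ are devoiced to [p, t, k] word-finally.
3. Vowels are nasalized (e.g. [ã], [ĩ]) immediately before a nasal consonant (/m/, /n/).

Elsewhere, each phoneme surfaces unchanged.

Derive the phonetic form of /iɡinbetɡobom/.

[iɡĩnbetɡobõm]

/i/ — word-initial; rule 3 does not apply here → [i].
/ɡ/ (between /i/ and /i/) is in the target of rule 2 but the environment (word-finally) is not met → [ɡ].
/i/ meets the environment for rule 3 (before a nasal consonant) → [ĩ].
/b/ — between /n/ and /e/; rule 2 does not apply here → [b].
/e/ (between /b/ and /t/) fails the environment for rule 3, so it stays [e].
/t/ (between /e/ and /ɡ/) is in the target of rule 1 but the environment (word-finally) is not met → [t].
/ɡ/ (between /t/ and /o/) is in the target of rule 2 but the environment (word-finally) is not met → [ɡ].
/o/ (between /ɡ/ and /b/) is in the target of rule 3 but the environment (before a nasal consonant) is not met → [o].
/b/ (between /o/ and /o/) is in the target of rule 2 but the environment (word-finally) is not met → [b].
Rule 3 applies to /o/ (between /b/ and /m/: before a nasal consonant) → [õ].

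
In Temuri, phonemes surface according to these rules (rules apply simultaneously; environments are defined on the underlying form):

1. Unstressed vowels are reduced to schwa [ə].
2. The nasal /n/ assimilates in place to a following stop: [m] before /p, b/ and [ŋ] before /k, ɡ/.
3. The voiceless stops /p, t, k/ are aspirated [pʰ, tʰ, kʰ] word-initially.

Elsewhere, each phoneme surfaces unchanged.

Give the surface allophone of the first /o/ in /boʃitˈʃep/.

Rule 1 applies to /o/ (between /b/ and /ʃ/: in an unstressed syllable) → [ə].

[ə]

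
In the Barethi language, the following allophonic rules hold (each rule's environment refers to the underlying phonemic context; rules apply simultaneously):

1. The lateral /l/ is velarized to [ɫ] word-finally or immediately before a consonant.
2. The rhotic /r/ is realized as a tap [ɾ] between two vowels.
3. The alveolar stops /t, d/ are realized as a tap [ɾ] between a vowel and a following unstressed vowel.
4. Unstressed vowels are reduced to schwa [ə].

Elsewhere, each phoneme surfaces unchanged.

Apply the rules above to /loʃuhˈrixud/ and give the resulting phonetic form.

[ləʃəhˈrixəd]

/l/ (word-initial) is in the target of rule 1 but the environment (word-finally or immediately before a consonant) is not met → [l].
/o/ (between /l/ and /ʃ/): in an unstressed syllable, so rule 4 applies → [ə].
/ʃ/ stays [ʃ].
Rule 4 applies to /u/ (between /ʃ/ and /h/: in an unstressed syllable) → [ə].
/h/ stays [h].
/r/ — between /h/ and /i/; rule 2 does not apply here → [r].
/i/ (between /r/ and /x/) fails the environment for rule 4, so it stays [i].
/x/ — not in any rule's target class → [x].
/u/ meets the environment for rule 4 (in an unstressed syllable) → [ə].
/d/ — word-final; rule 3 does not apply here → [d].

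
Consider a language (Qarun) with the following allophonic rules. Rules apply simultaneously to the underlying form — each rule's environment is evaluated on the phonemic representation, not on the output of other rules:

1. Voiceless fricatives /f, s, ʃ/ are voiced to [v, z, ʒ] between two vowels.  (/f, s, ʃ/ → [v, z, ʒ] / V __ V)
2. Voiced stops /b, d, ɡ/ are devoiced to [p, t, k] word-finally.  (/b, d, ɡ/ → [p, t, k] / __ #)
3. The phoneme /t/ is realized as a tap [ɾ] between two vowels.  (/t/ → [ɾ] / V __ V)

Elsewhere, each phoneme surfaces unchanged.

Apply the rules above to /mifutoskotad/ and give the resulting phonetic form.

/m/ stays [m].
/i/ (between /m/ and /f/) is unaffected → [i].
/f/ (between /i/ and /u/): between two vowels, so rule 1 applies → [v].
/u/ (between /f/ and /t/): no rule targets it → [u].
Rule 3 applies to /t/ (between /u/ and /o/: between two vowels) → [ɾ].
/o/ (between /t/ and /s/): no rule targets it → [o].
/s/ (between /o/ and /k/) fails the environment for rule 1, so it stays [s].
/k/ stays [k].
/o/ — not in any rule's target class → [o].
/t/ — between /o/ and /a/, between two vowels — surfaces as [ɾ] (rule 3).
/a/ — not in any rule's target class → [a].
/d/ — word-final, word-finally — surfaces as [t] (rule 2).

[mivuɾoskoɾat]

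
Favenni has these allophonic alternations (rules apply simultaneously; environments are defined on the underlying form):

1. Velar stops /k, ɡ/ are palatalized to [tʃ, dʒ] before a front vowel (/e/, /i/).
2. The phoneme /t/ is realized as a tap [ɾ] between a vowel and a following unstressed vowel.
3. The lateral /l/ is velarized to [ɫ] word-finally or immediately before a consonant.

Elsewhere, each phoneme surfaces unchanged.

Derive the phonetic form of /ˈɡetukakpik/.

/ɡ/ (word-initial): before a front vowel, so rule 1 applies → [dʒ].
/t/ — between /e/ and /u/, between a vowel and a following unstressed vowel — surfaces as [ɾ] (rule 2).
/k/ — between /u/ and /a/; rule 1 does not apply here → [k].
/k/ (between /a/ and /p/) fails the environment for rule 1, so it stays [k].
/k/ (word-final) fails the environment for rule 1, so it stays [k].

[ˈdʒeɾukakpik]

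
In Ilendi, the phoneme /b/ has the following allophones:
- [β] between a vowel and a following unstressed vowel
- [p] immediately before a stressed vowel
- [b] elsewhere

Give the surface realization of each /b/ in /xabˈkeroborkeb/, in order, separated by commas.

Occurrence 1 (position 3): no conditioning environment matches → elsewhere allophone [b].
Occurrence 2 (position 8): between a vowel and a following unstressed vowel → [β].
Occurrence 3 (position 13): no conditioning environment matches → elsewhere allophone [b].

[b], [β], [b]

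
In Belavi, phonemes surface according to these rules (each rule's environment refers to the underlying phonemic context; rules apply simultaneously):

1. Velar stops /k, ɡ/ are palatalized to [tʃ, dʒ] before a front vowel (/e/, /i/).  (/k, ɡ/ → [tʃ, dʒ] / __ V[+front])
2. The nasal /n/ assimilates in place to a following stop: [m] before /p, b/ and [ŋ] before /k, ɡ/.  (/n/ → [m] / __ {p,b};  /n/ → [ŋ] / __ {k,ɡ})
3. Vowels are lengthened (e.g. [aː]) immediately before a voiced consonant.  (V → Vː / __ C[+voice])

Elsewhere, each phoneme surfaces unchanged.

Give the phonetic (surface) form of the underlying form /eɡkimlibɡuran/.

[eːɡtʃiːmliːbɡuːraːn]

/e/ (word-initial): before a voiced consonant, so rule 3 applies → [eː].
/ɡ/ (between /e/ and /k/) is in the target of rule 1 but the environment (before a front vowel) is not met → [ɡ].
/k/ meets the environment for rule 1 (before a front vowel) → [tʃ].
Rule 3 applies to /i/ (between /k/ and /m/: before a voiced consonant) → [iː].
/m/ (between /i/ and /l/) is unaffected → [m].
/l/ (between /m/ and /i/): no rule targets it → [l].
/i/ (between /l/ and /b/) occurs before a voiced consonant → [iː] by rule 3.
/b/ (between /i/ and /ɡ/) is unaffected → [b].
/ɡ/ — between /b/ and /u/; rule 1 does not apply here → [ɡ].
/u/ meets the environment for rule 3 (before a voiced consonant) → [uː].
/r/ (between /u/ and /a/): no rule targets it → [r].
/a/ meets the environment for rule 3 (before a voiced consonant) → [aː].
/n/ (word-final) is in the target of rule 2 but the environment (before a labial or velar stop) is not met → [n].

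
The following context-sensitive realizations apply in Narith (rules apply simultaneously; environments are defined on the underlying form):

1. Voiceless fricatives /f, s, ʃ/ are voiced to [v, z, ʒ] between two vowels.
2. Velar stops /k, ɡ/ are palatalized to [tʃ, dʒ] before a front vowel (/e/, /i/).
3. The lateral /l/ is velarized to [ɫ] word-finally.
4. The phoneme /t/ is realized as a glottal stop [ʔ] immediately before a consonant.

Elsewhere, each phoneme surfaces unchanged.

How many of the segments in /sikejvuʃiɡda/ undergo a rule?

2

Segments that undergo a rule: /k/ → [tʃ] (rule 2); /ʃ/ → [ʒ] (rule 1).
All other segments surface unchanged.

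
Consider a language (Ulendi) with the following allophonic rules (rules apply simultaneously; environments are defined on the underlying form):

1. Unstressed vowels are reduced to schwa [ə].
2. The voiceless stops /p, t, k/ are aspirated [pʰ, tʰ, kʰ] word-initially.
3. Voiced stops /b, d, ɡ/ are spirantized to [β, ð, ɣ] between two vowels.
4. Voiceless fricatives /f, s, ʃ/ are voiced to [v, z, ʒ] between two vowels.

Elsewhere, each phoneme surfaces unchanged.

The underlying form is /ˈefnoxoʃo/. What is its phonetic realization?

/e/ — word-initial; rule 1 does not apply here → [e].
/f/ — between /e/ and /n/; rule 4 does not apply here → [f].
/o/ — between /n/ and /x/, in an unstressed syllable — surfaces as [ə] (rule 1).
/o/ (between /x/ and /ʃ/) occurs in an unstressed syllable → [ə] by rule 1.
Rule 4 applies to /ʃ/ (between /o/ and /o/: between two vowels) → [ʒ].
/o/ (word-final) occurs in an unstressed syllable → [ə] by rule 1.

[ˈefnəxəʒə]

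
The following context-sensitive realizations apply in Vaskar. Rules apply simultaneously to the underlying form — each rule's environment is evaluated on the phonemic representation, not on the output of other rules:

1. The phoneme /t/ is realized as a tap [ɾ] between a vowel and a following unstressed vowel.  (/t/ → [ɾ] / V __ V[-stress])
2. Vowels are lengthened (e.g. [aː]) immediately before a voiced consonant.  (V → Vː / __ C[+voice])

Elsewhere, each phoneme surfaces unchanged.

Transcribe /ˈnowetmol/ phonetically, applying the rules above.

/n/ (word-initial) is unaffected → [n].
/o/ (between /n/ and /w/) occurs before a voiced consonant → [oː] by rule 2.
/w/ stays [w].
/e/ (between /w/ and /t/): rule 2 targets it, but not before a voiced consonant → unchanged [e].
/t/ (between /e/ and /m/): rule 1 targets it, but not between a vowel and a following unstressed vowel → unchanged [t].
/m/ — not in any rule's target class → [m].
Rule 2 applies to /o/ (between /m/ and /l/: before a voiced consonant) → [oː].
/l/ stays [l].

[ˈnoːwetmoːl]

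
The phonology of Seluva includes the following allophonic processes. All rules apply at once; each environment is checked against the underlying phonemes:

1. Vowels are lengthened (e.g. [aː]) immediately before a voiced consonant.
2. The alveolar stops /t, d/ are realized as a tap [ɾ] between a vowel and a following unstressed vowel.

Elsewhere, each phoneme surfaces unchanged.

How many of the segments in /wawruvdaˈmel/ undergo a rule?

Segments that undergo a rule: /a/ → [aː] (rule 1); /u/ → [uː] (rule 1); /a/ → [aː] (rule 1); /e/ → [eː] (rule 1).
All other segments surface unchanged.

4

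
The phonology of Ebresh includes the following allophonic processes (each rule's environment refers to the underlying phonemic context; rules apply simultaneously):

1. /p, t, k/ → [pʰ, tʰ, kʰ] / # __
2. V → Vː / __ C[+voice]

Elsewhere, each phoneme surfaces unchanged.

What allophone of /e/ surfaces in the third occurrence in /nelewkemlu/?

[eː]

/e/ meets the environment for rule 2 (before a voiced consonant) → [eː].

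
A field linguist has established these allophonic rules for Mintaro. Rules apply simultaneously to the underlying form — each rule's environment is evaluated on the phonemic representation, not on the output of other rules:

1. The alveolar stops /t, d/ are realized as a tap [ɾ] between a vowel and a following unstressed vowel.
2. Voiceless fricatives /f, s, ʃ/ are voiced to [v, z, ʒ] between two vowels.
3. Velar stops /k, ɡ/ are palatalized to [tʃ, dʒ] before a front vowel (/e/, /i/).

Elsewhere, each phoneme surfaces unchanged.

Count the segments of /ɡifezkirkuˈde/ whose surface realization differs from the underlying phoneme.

3

Segments that undergo a rule: /ɡ/ → [dʒ] (rule 3); /f/ → [v] (rule 2); /k/ → [tʃ] (rule 3).
All other segments surface unchanged.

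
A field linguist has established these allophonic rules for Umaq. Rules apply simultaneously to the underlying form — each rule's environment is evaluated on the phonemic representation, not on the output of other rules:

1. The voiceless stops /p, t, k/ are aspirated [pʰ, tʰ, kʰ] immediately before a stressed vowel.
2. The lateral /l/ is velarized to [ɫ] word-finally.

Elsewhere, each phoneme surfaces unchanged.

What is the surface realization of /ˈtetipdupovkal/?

[ˈtʰetipdupovkaɫ]

/t/ — word-initial, immediately before a stressed vowel — surfaces as [tʰ] (rule 1).
/e/ — not in any rule's target class → [e].
/t/ (between /e/ and /i/) fails the environment for rule 1, so it stays [t].
/i/ — not in any rule's target class → [i].
/p/ (between /i/ and /d/) is in the target of rule 1 but the environment (immediately before a stressed vowel) is not met → [p].
/d/ stays [d].
/u/ stays [u].
/p/ (between /u/ and /o/) is in the target of rule 1 but the environment (immediately before a stressed vowel) is not met → [p].
/o/ (between /p/ and /v/): no rule targets it → [o].
/v/ (between /o/ and /k/): no rule targets it → [v].
/k/ — between /v/ and /a/; rule 1 does not apply here → [k].
/a/ (between /k/ and /l/) is unaffected → [a].
/l/ (word-final): word-finally, so rule 2 applies → [ɫ].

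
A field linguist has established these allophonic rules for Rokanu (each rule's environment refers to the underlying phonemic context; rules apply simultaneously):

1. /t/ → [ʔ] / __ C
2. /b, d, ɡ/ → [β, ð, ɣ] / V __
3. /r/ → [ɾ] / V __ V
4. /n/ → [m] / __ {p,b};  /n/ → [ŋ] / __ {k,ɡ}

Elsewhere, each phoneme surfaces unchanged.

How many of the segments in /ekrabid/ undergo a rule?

Segments that undergo a rule: /b/ → [β] (rule 2); /d/ → [ð] (rule 2).
All other segments surface unchanged.

2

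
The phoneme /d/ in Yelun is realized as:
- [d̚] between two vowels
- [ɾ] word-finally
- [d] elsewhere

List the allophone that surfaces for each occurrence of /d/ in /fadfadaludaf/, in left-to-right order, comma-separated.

Occurrence 1 (position 3): no conditioning environment matches → elsewhere allophone [d].
Occurrence 2 (position 6): between two vowels → [d̚].
Occurrence 3 (position 10): between two vowels → [d̚].

[d], [d̚], [d̚]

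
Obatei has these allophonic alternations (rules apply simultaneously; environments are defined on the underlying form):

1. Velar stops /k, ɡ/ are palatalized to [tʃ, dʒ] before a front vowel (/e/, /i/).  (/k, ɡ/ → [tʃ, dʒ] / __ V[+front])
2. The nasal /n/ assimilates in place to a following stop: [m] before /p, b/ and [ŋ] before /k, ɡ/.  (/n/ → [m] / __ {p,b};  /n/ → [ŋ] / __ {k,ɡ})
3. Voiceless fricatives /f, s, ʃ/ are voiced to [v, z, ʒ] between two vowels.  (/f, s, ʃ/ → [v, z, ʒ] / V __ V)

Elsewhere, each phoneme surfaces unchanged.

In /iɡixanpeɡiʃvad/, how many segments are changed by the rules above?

3

Segments that undergo a rule: /ɡ/ → [dʒ] (rule 1); /n/ → [m] (rule 2); /ɡ/ → [dʒ] (rule 1).
All other segments surface unchanged.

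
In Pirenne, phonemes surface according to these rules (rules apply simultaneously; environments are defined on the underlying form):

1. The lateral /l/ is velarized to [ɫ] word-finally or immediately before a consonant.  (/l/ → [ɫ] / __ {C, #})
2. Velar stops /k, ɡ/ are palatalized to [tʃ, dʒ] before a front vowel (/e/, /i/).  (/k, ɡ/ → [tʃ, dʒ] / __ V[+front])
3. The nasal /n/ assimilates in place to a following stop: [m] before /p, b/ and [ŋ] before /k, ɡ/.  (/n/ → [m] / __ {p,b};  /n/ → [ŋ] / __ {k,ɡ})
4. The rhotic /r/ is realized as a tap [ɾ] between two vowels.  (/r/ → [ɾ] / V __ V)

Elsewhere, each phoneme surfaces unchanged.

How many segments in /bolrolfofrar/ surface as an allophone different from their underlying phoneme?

2

Segments that undergo a rule: /l/ → [ɫ] (rule 1); /l/ → [ɫ] (rule 1).
All other segments surface unchanged.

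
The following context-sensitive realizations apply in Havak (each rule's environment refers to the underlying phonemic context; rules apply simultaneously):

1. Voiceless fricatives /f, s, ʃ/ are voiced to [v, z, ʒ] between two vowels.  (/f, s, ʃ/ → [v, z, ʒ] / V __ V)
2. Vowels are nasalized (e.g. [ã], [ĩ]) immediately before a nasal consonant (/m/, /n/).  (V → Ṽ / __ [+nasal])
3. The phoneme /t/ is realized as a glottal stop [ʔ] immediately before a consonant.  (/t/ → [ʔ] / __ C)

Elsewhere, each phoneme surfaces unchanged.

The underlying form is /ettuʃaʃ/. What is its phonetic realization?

/e/ (word-initial) fails the environment for rule 2, so it stays [e].
Rule 3 applies to /t/ (between /e/ and /t/: immediately before a consonant) → [ʔ].
/t/ (between /t/ and /u/) is in the target of rule 3 but the environment (immediately before a consonant) is not met → [t].
/u/ (between /t/ and /ʃ/) fails the environment for rule 2, so it stays [u].
/ʃ/ meets the environment for rule 1 (between two vowels) → [ʒ].
/a/ (between /ʃ/ and /ʃ/): rule 2 targets it, but not before a nasal consonant → unchanged [a].
/ʃ/ (word-final): rule 1 targets it, but not between two vowels → unchanged [ʃ].

[eʔtuʒaʃ]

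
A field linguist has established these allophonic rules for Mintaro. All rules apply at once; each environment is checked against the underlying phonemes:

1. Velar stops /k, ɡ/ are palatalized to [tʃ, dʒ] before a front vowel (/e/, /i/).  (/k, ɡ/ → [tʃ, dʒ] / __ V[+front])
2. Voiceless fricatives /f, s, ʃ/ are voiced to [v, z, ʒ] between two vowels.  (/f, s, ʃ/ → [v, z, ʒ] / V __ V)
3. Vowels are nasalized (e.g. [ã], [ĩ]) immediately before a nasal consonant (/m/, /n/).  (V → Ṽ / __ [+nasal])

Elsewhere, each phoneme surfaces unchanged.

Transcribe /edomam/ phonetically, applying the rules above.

/e/ (word-initial) is in the target of rule 3 but the environment (before a nasal consonant) is not met → [e].
/o/ (between /d/ and /m/) occurs before a nasal consonant → [õ] by rule 3.
/a/ — between /m/ and /m/, before a nasal consonant — surfaces as [ã] (rule 3).

[edõmãm]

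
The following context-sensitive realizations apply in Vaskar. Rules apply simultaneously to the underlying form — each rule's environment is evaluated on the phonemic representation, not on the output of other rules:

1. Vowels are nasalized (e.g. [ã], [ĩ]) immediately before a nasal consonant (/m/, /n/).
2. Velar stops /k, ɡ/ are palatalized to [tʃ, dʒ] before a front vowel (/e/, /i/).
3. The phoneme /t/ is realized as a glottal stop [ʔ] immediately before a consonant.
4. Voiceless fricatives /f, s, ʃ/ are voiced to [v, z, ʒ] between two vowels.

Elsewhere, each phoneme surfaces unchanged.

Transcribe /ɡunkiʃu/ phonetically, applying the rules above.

[ɡũntʃiʒu]

/ɡ/ (word-initial) fails the environment for rule 2, so it stays [ɡ].
Rule 1 applies to /u/ (between /ɡ/ and /n/: before a nasal consonant) → [ũ].
/k/ (between /n/ and /i/): before a front vowel, so rule 2 applies → [tʃ].
/i/ — between /k/ and /ʃ/; rule 1 does not apply here → [i].
/ʃ/ — between /i/ and /u/, between two vowels — surfaces as [ʒ] (rule 4).
/u/ — word-final; rule 1 does not apply here → [u].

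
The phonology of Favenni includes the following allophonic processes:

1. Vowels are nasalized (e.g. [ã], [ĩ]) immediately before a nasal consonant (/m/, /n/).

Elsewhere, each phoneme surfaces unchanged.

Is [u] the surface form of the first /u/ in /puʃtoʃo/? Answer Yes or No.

Yes

/u/ — between /p/ and /ʃ/; rule 1 does not apply here → [u].
The actual realization is [u], which matches [u].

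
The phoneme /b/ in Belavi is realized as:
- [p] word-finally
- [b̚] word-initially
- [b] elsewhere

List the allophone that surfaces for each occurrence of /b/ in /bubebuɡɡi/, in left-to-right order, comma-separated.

[b̚], [b], [b]

Occurrence 1 (position 1): word-initially → [b̚].
Occurrence 2 (position 3): no conditioning environment matches → elsewhere allophone [b].
Occurrence 3 (position 5): no conditioning environment matches → elsewhere allophone [b].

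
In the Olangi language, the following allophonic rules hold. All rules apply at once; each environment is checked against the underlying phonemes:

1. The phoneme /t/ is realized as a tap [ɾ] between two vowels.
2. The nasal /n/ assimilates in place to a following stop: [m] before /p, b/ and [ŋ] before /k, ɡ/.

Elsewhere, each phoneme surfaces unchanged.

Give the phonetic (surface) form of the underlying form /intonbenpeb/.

[intombempeb]

/i/ (word-initial): no rule targets it → [i].
/n/ (between /i/ and /t/) is in the target of rule 2 but the environment (before a labial or velar stop) is not met → [n].
/t/ — between /n/ and /o/; rule 1 does not apply here → [t].
/o/ (between /t/ and /n/) is unaffected → [o].
Rule 2 applies to /n/ (between /o/ and /b/: before a labial or velar stop) → [m].
/b/ — not in any rule's target class → [b].
/e/ (between /b/ and /n/): no rule targets it → [e].
Rule 2 applies to /n/ (between /e/ and /p/: before a labial or velar stop) → [m].
/p/ (between /n/ and /e/) is unaffected → [p].
/e/ — not in any rule's target class → [e].
/b/ (word-final) is unaffected → [b].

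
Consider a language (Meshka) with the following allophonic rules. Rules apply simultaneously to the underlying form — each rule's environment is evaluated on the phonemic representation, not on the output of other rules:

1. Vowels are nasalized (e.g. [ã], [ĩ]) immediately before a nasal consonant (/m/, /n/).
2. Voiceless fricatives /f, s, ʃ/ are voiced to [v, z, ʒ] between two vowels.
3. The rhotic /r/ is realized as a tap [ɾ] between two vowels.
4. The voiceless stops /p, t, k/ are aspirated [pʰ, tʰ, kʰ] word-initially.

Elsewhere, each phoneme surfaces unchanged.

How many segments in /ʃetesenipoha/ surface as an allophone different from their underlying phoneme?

2

Segments that undergo a rule: /s/ → [z] (rule 2); /e/ → [ẽ] (rule 1).
All other segments surface unchanged.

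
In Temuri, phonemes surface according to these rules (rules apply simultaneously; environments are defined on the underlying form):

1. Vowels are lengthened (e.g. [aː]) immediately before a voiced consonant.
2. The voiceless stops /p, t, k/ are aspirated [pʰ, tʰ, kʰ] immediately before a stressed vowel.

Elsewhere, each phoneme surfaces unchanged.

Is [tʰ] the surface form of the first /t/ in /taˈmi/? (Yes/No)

/t/ (word-initial) fails the environment for rule 2, so it stays [t].
The actual realization is [t], not [tʰ].

No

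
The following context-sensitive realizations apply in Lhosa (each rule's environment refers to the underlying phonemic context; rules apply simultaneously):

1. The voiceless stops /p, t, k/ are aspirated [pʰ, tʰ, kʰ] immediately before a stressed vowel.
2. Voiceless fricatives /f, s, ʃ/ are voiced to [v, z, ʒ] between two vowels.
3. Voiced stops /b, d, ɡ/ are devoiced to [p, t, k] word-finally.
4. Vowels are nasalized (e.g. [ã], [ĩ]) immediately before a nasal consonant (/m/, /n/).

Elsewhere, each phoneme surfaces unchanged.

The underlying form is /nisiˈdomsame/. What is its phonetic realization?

[niziˈdõmsãme]

/i/ — between /n/ and /s/; rule 4 does not apply here → [i].
/s/ — between /i/ and /i/, between two vowels — surfaces as [z] (rule 2).
/i/ — between /s/ and /d/; rule 4 does not apply here → [i].
/d/ (between /i/ and /o/) is in the target of rule 3 but the environment (word-finally) is not met → [d].
/o/ meets the environment for rule 4 (before a nasal consonant) → [õ].
/s/ (between /m/ and /a/) fails the environment for rule 2, so it stays [s].
/a/ meets the environment for rule 4 (before a nasal consonant) → [ã].
/e/ — word-final; rule 4 does not apply here → [e].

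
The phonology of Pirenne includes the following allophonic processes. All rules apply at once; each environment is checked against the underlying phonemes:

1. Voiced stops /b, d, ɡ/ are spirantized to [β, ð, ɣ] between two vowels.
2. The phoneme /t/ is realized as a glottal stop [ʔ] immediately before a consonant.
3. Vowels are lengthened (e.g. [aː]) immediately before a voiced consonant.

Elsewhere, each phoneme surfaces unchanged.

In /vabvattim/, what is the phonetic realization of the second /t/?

[t]

/t/ (between /t/ and /i/) is in the target of rule 2 but the environment (immediately before a consonant) is not met → [t].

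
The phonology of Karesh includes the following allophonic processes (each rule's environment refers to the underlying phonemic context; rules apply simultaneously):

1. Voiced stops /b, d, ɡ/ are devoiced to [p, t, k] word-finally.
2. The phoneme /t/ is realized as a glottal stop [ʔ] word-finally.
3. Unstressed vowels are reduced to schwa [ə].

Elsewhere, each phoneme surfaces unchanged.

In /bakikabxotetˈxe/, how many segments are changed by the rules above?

Segments that undergo a rule: /a/ → [ə] (rule 3); /i/ → [ə] (rule 3); /a/ → [ə] (rule 3); /o/ → [ə] (rule 3); /e/ → [ə] (rule 3).
All other segments surface unchanged.

5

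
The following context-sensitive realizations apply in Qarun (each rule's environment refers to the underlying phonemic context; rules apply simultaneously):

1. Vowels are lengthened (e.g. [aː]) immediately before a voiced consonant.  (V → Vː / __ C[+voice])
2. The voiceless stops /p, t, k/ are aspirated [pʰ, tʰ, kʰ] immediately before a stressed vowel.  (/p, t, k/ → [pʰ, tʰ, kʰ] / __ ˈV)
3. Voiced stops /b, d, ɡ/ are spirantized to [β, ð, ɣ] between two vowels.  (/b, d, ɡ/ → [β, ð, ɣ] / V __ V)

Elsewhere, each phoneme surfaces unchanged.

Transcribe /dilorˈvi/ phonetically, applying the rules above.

[diːloːrˈvi]

/d/ (word-initial) fails the environment for rule 3, so it stays [d].
/i/ meets the environment for rule 1 (before a voiced consonant) → [iː].
/l/ (between /i/ and /o/): no rule targets it → [l].
/o/ — between /l/ and /r/, before a voiced consonant — surfaces as [oː] (rule 1).
/r/ stays [r].
/v/ — not in any rule's target class → [v].
/i/ (word-final) is in the target of rule 1 but the environment (before a voiced consonant) is not met → [i].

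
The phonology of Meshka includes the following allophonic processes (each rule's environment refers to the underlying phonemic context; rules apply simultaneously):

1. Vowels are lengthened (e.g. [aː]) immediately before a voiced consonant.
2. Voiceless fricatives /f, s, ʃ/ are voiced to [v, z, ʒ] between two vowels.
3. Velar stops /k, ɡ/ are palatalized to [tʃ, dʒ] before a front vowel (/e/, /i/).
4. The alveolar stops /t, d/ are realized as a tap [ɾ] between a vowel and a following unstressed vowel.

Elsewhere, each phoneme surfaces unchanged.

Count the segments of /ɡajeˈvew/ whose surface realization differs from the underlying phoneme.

Segments that undergo a rule: /a/ → [aː] (rule 1); /e/ → [eː] (rule 1); /e/ → [eː] (rule 1).
All other segments surface unchanged.

3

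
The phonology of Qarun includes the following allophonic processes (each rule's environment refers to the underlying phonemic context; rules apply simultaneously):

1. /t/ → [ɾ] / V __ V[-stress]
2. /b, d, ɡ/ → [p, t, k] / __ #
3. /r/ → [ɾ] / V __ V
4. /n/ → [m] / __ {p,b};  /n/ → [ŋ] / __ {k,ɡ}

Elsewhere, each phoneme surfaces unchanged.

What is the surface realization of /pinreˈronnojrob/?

[pinreˈɾonnojrop]

/p/ (word-initial) is unaffected → [p].
/i/ stays [i].
/n/ (between /i/ and /r/): rule 4 targets it, but not before a labial or velar stop → unchanged [n].
/r/ (between /n/ and /e/): rule 3 targets it, but not between two vowels → unchanged [r].
/e/ (between /r/ and /r/) is unaffected → [e].
Rule 3 applies to /r/ (between /e/ and /o/: between two vowels) → [ɾ].
/o/ stays [o].
/n/ (between /o/ and /n/): rule 4 targets it, but not before a labial or velar stop → unchanged [n].
/n/ (between /n/ and /o/): rule 4 targets it, but not before a labial or velar stop → unchanged [n].
/o/ (between /n/ and /j/) is unaffected → [o].
/j/ — not in any rule's target class → [j].
/r/ (between /j/ and /o/) is in the target of rule 3 but the environment (between two vowels) is not met → [r].
/o/ stays [o].
/b/ (word-final) occurs word-finally → [p] by rule 2.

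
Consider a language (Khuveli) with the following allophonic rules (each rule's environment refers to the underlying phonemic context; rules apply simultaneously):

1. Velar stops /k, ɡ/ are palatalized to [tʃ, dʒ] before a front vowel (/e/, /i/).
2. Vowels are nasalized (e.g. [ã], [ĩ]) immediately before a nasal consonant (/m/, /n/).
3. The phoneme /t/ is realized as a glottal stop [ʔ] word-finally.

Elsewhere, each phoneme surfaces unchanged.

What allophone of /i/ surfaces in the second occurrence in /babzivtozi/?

[i]

/i/ (word-final) fails the environment for rule 2, so it stays [i].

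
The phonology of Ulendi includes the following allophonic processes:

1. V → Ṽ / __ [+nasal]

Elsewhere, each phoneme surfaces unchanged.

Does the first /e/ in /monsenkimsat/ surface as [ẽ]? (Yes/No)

Yes

/e/ (between /s/ and /n/): before a nasal consonant, so rule 1 applies → [ẽ].
The actual realization is [ẽ], which matches [ẽ].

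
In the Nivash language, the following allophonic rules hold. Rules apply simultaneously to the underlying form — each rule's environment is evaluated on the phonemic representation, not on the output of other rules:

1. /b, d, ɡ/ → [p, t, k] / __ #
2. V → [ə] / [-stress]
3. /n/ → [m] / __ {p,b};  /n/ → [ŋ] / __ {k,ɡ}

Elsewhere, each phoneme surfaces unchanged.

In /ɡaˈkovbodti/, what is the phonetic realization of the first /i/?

/i/ meets the environment for rule 2 (in an unstressed syllable) → [ə].

[ə]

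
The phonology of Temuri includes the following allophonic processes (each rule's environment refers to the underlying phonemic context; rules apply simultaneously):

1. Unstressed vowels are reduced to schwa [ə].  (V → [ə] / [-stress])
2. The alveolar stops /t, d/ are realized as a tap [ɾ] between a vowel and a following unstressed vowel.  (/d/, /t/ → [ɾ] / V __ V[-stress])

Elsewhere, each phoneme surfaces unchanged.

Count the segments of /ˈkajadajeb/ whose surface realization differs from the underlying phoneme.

Segments that undergo a rule: /a/ → [ə] (rule 1); /d/ → [ɾ] (rule 2); /a/ → [ə] (rule 1); /e/ → [ə] (rule 1).
All other segments surface unchanged.

4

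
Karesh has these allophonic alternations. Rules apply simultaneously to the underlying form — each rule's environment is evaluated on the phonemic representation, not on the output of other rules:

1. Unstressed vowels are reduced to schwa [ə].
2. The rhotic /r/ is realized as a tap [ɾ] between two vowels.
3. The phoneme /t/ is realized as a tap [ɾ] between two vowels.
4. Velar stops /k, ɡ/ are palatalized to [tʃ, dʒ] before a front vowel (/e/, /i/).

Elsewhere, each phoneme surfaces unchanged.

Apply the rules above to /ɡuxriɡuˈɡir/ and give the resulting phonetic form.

[ɡəxrəɡəˈdʒir]

/ɡ/ (word-initial) is in the target of rule 4 but the environment (before a front vowel) is not met → [ɡ].
/u/ — between /ɡ/ and /x/, in an unstressed syllable — surfaces as [ə] (rule 1).
/x/ (between /u/ and /r/): no rule targets it → [x].
/r/ (between /x/ and /i/) is in the target of rule 2 but the environment (between two vowels) is not met → [r].
Rule 1 applies to /i/ (between /r/ and /ɡ/: in an unstressed syllable) → [ə].
/ɡ/ (between /i/ and /u/) is in the target of rule 4 but the environment (before a front vowel) is not met → [ɡ].
/u/ meets the environment for rule 1 (in an unstressed syllable) → [ə].
/ɡ/ meets the environment for rule 4 (before a front vowel) → [dʒ].
/i/ (between /ɡ/ and /r/) fails the environment for rule 1, so it stays [i].
/r/ (word-final) fails the environment for rule 2, so it stays [r].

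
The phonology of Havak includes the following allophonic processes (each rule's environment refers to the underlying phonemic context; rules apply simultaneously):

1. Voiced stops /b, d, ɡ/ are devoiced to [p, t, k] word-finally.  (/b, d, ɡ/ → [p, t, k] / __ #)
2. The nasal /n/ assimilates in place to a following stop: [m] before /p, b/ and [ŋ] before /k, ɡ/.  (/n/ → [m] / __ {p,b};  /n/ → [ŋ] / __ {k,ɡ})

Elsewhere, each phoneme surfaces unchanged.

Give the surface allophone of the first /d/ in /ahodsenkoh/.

[d]

/d/ (between /o/ and /s/) is in the target of rule 1 but the environment (word-finally) is not met → [d].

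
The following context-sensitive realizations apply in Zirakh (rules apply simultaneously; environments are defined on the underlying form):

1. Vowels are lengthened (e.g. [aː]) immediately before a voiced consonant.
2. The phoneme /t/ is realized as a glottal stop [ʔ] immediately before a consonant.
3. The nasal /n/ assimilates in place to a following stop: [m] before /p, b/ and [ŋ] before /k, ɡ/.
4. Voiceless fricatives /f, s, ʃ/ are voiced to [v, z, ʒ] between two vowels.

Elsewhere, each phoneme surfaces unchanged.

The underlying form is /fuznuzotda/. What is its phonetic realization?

/f/ — word-initial; rule 4 does not apply here → [f].
/u/ (between /f/ and /z/): before a voiced consonant, so rule 1 applies → [uː].
/n/ (between /z/ and /u/) fails the environment for rule 3, so it stays [n].
/u/ meets the environment for rule 1 (before a voiced consonant) → [uː].
/o/ — between /z/ and /t/; rule 1 does not apply here → [o].
Rule 2 applies to /t/ (between /o/ and /d/: immediately before a consonant) → [ʔ].
/a/ (word-final) fails the environment for rule 1, so it stays [a].

[fuːznuːzoʔda]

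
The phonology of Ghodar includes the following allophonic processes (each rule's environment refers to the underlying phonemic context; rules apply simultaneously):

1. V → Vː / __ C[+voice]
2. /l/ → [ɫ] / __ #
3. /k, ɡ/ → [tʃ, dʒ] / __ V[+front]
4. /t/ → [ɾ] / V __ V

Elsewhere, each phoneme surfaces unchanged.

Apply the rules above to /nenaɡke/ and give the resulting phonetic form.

[neːnaːɡtʃe]

/n/ stays [n].
/e/ (between /n/ and /n/) occurs before a voiced consonant → [eː] by rule 1.
/n/ stays [n].
/a/ meets the environment for rule 1 (before a voiced consonant) → [aː].
/ɡ/ (between /a/ and /k/): rule 3 targets it, but not before a front vowel → unchanged [ɡ].
/k/ (between /ɡ/ and /e/): before a front vowel, so rule 3 applies → [tʃ].
/e/ (word-final) is in the target of rule 1 but the environment (before a voiced consonant) is not met → [e].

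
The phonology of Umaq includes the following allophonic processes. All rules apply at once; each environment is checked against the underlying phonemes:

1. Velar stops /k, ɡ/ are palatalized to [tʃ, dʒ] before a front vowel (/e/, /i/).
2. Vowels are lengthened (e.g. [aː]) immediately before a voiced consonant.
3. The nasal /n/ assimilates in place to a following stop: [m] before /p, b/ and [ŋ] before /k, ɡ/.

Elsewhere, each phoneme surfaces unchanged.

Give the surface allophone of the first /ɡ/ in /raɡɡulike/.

/ɡ/ (between /a/ and /ɡ/) is in the target of rule 1 but the environment (before a front vowel) is not met → [ɡ].

[ɡ]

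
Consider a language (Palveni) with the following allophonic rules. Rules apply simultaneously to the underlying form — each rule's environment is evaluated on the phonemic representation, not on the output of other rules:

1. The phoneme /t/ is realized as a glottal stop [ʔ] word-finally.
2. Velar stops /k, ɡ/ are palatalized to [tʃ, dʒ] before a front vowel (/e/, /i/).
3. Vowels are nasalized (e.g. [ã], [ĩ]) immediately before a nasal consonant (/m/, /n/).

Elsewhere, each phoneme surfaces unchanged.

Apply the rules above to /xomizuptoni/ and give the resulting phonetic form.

/x/ (word-initial) is unaffected → [x].
/o/ — between /x/ and /m/, before a nasal consonant — surfaces as [õ] (rule 3).
/m/ stays [m].
/i/ (between /m/ and /z/) is in the target of rule 3 but the environment (before a nasal consonant) is not met → [i].
/z/ stays [z].
/u/ (between /z/ and /p/) is in the target of rule 3 but the environment (before a nasal consonant) is not met → [u].
/p/ (between /u/ and /t/): no rule targets it → [p].
/t/ (between /p/ and /o/): rule 1 targets it, but not word-finally → unchanged [t].
/o/ meets the environment for rule 3 (before a nasal consonant) → [õ].
/n/ stays [n].
/i/ — word-final; rule 3 does not apply here → [i].

[xõmizuptõni]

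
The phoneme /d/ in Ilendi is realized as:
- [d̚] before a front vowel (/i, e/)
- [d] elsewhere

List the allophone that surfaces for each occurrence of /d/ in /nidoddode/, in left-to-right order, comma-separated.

[d], [d], [d], [d̚]

Occurrence 1 (position 3): no conditioning environment matches → elsewhere allophone [d].
Occurrence 2 (position 5): no conditioning environment matches → elsewhere allophone [d].
Occurrence 3 (position 6): no conditioning environment matches → elsewhere allophone [d].
Occurrence 4 (position 8): before a front vowel (/i, e/) → [d̚].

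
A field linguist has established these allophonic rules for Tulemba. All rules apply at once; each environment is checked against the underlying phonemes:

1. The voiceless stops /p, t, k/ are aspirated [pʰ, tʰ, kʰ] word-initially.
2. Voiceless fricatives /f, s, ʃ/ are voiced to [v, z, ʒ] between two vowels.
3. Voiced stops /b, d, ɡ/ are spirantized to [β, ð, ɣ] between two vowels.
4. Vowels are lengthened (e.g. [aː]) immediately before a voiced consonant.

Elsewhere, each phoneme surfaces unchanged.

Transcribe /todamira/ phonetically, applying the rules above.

[tʰoːðaːmiːra]

/t/ meets the environment for rule 1 (word-initially) → [tʰ].
/o/ (between /t/ and /d/): before a voiced consonant, so rule 4 applies → [oː].
/d/ (between /o/ and /a/) occurs between two vowels → [ð] by rule 3.
/a/ (between /d/ and /m/) occurs before a voiced consonant → [aː] by rule 4.
/i/ — between /m/ and /r/, before a voiced consonant — surfaces as [iː] (rule 4).
/a/ (word-final): rule 4 targets it, but not before a voiced consonant → unchanged [a].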